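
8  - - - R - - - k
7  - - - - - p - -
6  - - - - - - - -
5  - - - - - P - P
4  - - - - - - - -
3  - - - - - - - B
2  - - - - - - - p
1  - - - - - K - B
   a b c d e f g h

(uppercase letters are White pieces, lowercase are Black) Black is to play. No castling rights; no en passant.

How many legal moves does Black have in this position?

Black to move; king on h8.
In check: yes, from the white rook on d8.
Legal moves: Kh7, Kg7.
Count: 2.

2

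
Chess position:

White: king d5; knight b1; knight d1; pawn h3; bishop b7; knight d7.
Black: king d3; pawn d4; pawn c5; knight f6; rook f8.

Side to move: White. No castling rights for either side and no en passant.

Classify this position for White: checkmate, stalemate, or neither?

neither

White to move; white king on d5.
In check: yes, from the black knight on f6.
Legal moves for White: Ke6, Kd6, Kc6, Ke5, Kxc5, Nxf6.
White is in check but has 6 legal moves → neither.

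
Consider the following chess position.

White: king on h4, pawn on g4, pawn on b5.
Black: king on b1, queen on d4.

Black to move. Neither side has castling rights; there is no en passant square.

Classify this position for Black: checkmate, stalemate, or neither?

neither

Black to move; black king on b1.
In check: no.
Legal moves for Black include: Qh8+, Qd8+, Qg7, Qd7, Qa7, Qf6+, Qd6, Qb6, Qe5, Qd5, Qc5, Qxg4+, Qf4, Qe4, Qc4, Qb4, Qa4, Qe3, ... (list truncated; more exist).
Black has legal moves and is not in check → neither.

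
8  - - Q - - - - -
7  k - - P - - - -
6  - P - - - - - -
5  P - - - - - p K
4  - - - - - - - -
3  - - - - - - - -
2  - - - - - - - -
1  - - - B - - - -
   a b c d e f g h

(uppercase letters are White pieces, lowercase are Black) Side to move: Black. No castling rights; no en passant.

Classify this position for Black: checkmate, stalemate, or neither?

Black to move; black king on a7.
In check: yes, from the white pawn on b6.
King squares — a6: attacked by Qc8; b6: attacked by Pa5; b7: attacked by Qc8; a8: attacked by Qc8; b8: attacked by Qc8.
Legal moves for Black: none.
In check with no legal moves → checkmate.

checkmate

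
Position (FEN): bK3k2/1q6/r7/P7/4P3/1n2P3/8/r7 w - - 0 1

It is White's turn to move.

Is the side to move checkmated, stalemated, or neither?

checkmate

White to move; white king on b8.
In check: yes, from the black queen on b7.
King squares — a7: attacked by Ra6; b7: attacked by Ba8; c7: attacked by Qb7; a8: attacked by Ra6; c8: attacked by Qb7.
Legal moves for White: none.
In check with no legal moves → checkmate.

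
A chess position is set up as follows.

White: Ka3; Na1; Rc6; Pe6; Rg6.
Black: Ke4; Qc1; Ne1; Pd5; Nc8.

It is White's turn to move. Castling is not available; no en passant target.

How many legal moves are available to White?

5

White to move; king on a3.
In check: yes, from the black queen on c1.
Legal moves: Kb4, Ka4, Kb3, Ka2, Rxc1.
Count: 5.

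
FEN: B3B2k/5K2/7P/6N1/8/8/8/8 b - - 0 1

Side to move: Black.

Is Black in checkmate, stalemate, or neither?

stalemate

Black to move; black king on h8.
In check: no.
King squares — g7: attacked by Ph6; h7: attacked by Ng5; g8: attacked by Kf7.
Legal moves for Black: none.
Not in check and no legal moves → stalemate.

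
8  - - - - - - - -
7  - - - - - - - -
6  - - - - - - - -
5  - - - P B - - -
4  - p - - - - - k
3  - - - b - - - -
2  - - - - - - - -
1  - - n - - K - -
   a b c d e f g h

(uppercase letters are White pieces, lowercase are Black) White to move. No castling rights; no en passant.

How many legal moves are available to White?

White to move; king on f1.
In check: yes, from the black bishop on d3.
Legal moves: Kg2, Kf2, Kg1, Ke1.
Count: 4.

4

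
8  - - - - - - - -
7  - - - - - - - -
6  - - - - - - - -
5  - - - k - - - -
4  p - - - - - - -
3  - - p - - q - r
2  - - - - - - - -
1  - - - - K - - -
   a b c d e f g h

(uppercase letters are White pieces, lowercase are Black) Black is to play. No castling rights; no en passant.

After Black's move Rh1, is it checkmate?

After Rh1: white king on e1; in check: yes, from the black rook on h1.
King squares — d1: attacked by Rh1; f1: attacked by Rh1; d2: attacked by Pc3; e2: attacked by Qf3; f2: attacked by Qf3.
White has no legal moves → checkmate.

yes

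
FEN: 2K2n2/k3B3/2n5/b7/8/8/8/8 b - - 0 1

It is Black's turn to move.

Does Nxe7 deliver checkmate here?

After Nxe7: white king on c8; in check: yes, from the black knight on e7.
King squares — b7: attacked by Ka7; c7: attacked by Ba5; d7: attacked by Nf8; b8: attacked by Ka7; d8: attacked by Ba5.
White has no legal moves → checkmate.

yes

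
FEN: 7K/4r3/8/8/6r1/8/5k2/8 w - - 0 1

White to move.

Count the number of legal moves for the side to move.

0

White to move; king on h8.
In check: no.
Legal moves: none.
Count: 0.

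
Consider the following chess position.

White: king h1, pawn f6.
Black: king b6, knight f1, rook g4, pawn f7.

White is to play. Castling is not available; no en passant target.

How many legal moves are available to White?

White to move; king on h1.
In check: no.
Legal moves: none.
Count: 0.

0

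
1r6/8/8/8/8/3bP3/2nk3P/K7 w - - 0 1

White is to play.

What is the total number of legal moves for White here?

White to move; king on a1.
In check: yes, from the black knight on c2.
Legal moves: Ka2.
Count: 1.

1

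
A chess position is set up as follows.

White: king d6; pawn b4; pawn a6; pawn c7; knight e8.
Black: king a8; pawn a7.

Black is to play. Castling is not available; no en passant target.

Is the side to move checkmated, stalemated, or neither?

stalemate

Black to move; black king on a8.
In check: no.
King squares — a7: own pawn; b7: attacked by Pa6; b8: attacked by Pc7.
Legal moves for Black: none.
Not in check and no legal moves → stalemate.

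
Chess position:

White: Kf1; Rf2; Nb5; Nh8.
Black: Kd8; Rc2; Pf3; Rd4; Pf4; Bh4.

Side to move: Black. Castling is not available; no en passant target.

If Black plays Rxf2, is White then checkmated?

no

After Rxf2: white king on f1; in check: yes, from the black rook on f2.
White has 2 legal replies: Kg1, Ke1.
In check but a legal move exists → not checkmate.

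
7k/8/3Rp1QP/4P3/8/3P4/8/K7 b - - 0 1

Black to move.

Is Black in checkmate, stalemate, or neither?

stalemate

Black to move; black king on h8.
In check: no.
King squares — g7: attacked by Qg6; h7: attacked by Qg6; g8: attacked by Qg6.
Legal moves for Black: none.
Not in check and no legal moves → stalemate.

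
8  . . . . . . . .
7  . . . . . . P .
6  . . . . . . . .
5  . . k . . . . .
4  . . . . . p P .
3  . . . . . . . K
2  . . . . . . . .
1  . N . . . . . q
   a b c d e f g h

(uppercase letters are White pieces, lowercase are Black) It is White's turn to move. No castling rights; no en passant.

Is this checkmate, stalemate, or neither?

checkmate

White to move; white king on h3.
In check: yes, from the black queen on h1.
King squares — g2: attacked by Qh1; h2: attacked by Qh1; g3: attacked by Pf4; g4: own pawn; h4: attacked by Qh1.
Legal moves for White: none.
In check with no legal moves → checkmate.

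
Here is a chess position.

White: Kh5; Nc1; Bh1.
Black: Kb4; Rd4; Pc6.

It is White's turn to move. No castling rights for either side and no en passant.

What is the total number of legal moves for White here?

12

White to move; king on h5.
In check: no.
Legal moves: Kh6, Kg6, Kg5, Bxc6, Bd5, Be4, Bf3, Bg2, Nd3+, Nb3, Ne2, Na2+.
Count: 12.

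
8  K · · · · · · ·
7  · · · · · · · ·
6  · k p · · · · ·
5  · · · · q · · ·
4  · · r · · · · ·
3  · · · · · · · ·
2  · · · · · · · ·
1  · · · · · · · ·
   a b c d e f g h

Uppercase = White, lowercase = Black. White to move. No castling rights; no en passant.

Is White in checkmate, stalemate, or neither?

White to move; white king on a8.
In check: no.
King squares — a7: attacked by Kb6; b7: attacked by Kb6; b8: attacked by Qe5.
Legal moves for White: none.
Not in check and no legal moves → stalemate.

stalemate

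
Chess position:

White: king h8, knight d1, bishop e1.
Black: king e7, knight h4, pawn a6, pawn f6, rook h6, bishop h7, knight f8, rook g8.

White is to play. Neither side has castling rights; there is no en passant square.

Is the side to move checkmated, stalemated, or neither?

checkmate

White to move; white king on h8.
In check: yes, from the black rook on g8.
King squares — g7: attacked by Rg8; h7: attacked by Rh6; g8: attacked by Bh7.
Legal moves for White: none.
In check with no legal moves → checkmate.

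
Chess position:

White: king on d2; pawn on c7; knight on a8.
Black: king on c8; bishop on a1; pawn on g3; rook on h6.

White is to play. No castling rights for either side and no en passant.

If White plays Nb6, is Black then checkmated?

After Nb6: black king on c8; in check: yes, from the white knight on b6.
Black has 3 legal replies: Kxc7, Kb7, Rxb6.
In check but a legal move exists → not checkmate.

no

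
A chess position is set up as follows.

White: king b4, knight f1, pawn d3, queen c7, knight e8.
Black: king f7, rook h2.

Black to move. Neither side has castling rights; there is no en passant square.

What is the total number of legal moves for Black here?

5

Black to move; king on f7.
In check: yes, from the white queen on c7.
Legal moves: Kg8, Kf8, Kxe8, Kg6, Ke6.
Count: 5.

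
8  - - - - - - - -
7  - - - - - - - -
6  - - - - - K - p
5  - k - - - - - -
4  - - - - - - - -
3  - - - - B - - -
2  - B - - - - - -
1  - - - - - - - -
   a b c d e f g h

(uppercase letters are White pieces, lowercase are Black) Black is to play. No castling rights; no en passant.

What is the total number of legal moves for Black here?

7

Black to move; king on b5.
In check: no.
Legal moves: Kc6, Ka6, Ka5, Kc4, Kb4, Ka4, h5.
Count: 7.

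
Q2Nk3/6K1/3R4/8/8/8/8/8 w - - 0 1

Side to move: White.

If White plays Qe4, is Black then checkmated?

yes

After Qe4: black king on e8; in check: yes, from the white queen on e4.
King squares — d7: attacked by Rd6; e7: attacked by Qe4; f7: attacked by Kg7; d8: attacked by Rd6; f8: attacked by Kg7.
Black has no legal moves → checkmate.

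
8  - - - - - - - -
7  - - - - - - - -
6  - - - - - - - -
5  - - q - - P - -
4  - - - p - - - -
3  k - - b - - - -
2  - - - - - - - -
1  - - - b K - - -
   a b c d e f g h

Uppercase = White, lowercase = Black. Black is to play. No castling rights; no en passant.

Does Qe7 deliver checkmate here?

After Qe7: white king on e1; in check: yes, from the black queen on e7.
White has 3 legal replies: Kf2, Kd2, Kxd1.
In check but a legal move exists → not checkmate.

no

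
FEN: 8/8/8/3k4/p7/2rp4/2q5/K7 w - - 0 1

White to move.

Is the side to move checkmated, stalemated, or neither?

White to move; white king on a1.
In check: no.
King squares — b1: attacked by Qc2; a2: attacked by Qc2; b2: attacked by Qc2.
Legal moves for White: none.
Not in check and no legal moves → stalemate.

stalemate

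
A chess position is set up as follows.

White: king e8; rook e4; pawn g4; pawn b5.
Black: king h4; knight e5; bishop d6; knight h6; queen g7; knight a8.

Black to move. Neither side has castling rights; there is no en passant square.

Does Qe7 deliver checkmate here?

yes

After Qe7: white king on e8; in check: yes, from the black queen on e7.
King squares — d7: attacked by Ne5; e7: attacked by Bd6; f7: attacked by Ne5; d8: attacked by Qe7; f8: attacked by Qe7.
White has no legal moves → checkmate.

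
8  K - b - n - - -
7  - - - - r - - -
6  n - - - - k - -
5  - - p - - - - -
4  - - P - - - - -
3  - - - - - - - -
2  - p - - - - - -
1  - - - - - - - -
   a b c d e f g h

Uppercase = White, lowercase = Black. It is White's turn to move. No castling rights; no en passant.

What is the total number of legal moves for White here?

0

White to move; king on a8.
In check: no.
Legal moves: none.
Count: 0.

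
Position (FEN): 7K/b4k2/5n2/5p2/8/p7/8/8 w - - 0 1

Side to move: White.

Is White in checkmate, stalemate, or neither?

White to move; white king on h8.
In check: no.
King squares — g7: attacked by Kf7; h7: attacked by Nf6; g8: attacked by Nf6.
Legal moves for White: none.
Not in check and no legal moves → stalemate.

stalemate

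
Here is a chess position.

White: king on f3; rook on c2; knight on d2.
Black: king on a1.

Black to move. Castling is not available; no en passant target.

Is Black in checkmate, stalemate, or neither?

Black to move; black king on a1.
In check: no.
King squares — b1: attacked by Nd2; a2: attacked by Rc2; b2: attacked by Rc2.
Legal moves for Black: none.
Not in check and no legal moves → stalemate.

stalemate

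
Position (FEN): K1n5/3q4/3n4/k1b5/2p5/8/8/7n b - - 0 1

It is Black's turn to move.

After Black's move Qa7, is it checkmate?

After Qa7: white king on a8; in check: yes, from the black queen on a7.
King squares — a7: attacked by Bc5; b7: attacked by Nd6; b8: attacked by Qa7.
White has no legal moves → checkmate.

yes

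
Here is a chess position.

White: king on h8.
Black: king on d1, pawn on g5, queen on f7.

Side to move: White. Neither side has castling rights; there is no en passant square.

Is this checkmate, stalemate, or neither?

stalemate

White to move; white king on h8.
In check: no.
King squares — g7: attacked by Qf7; h7: attacked by Qf7; g8: attacked by Qf7.
Legal moves for White: none.
Not in check and no legal moves → stalemate.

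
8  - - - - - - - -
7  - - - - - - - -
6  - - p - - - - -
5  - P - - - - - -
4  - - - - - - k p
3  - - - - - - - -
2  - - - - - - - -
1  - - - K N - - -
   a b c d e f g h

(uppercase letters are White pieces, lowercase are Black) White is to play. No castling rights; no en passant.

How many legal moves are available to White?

White to move; king on d1.
In check: no.
Legal moves: Nf3, Nd3, Ng2, Nc2, Ke2, Kd2, Kc2, Kc1, bxc6, b6.
Count: 10.

10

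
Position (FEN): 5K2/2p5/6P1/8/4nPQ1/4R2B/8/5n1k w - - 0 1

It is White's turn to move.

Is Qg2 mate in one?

yes

After Qg2: black king on h1; in check: yes, from the white queen on g2.
King squares — g1: attacked by Qg2; g2: attacked by Bh3; h2: attacked by Qg2.
Black has no legal moves → checkmate.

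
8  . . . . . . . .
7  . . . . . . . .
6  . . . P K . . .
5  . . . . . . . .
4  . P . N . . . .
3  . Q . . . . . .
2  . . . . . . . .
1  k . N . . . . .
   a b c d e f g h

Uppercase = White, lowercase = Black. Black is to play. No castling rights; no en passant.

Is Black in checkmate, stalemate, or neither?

Black to move; black king on a1.
In check: no.
King squares — b1: attacked by Qb3; a2: attacked by Nc1; b2: attacked by Qb3.
Legal moves for Black: none.
Not in check and no legal moves → stalemate.

stalemate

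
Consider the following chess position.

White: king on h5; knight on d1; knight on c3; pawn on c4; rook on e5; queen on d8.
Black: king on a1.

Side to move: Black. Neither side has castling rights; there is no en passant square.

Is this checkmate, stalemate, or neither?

Black to move; black king on a1.
In check: no.
King squares — b1: attacked by Nc3; a2: attacked by Nc3; b2: attacked by Nd1.
Legal moves for Black: none.
Not in check and no legal moves → stalemate.

stalemate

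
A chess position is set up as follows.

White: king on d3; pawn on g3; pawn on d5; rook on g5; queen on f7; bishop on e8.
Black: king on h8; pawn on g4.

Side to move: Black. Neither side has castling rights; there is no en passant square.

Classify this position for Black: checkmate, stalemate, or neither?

stalemate

Black to move; black king on h8.
In check: no.
King squares — g7: attacked by Rg5; h7: attacked by Qf7; g8: attacked by Rg5.
Legal moves for Black: none.
Not in check and no legal moves → stalemate.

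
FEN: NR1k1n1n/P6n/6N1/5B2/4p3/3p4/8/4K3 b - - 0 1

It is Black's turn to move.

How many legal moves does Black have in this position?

0

Black to move; king on d8.
In check: yes, from the white rook on b8.
Legal moves: none.
Count: 0.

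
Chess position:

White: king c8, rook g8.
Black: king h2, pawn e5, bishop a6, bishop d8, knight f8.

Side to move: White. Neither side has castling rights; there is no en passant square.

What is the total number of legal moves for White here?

White to move; king on c8.
In check: yes, from the black bishop on a6.
Legal moves: Kxd8, Kb8.
Count: 2.

2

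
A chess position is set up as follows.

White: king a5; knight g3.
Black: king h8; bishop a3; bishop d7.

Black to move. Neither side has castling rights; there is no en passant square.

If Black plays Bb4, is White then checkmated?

no

After Bb4: white king on a5; in check: yes, from the black bishop on b4.
White has 3 legal replies: Kb6, Ka6, Kxb4.
In check but a legal move exists → not checkmate.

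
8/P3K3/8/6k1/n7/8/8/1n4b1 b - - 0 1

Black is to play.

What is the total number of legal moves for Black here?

Black to move; king on g5.
In check: no.
Legal moves: Kh6, Kg6, Kh5, Kf5, Kh4, Kg4, Kf4, Nb6, Nc5, Nac3, Nb2, Bxa7, Bb6, Bc5+, Bd4, Be3, Bh2, Bf2, Nbc3, Na3, Nd2.
Count: 21.

21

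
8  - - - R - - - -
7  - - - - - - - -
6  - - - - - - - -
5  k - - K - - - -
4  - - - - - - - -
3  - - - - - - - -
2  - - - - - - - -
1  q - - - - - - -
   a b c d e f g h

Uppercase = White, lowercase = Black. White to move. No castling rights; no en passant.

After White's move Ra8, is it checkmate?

After Ra8: black king on a5; in check: yes, from the white rook on a8.
Black has 3 legal replies: Kb6, Kb5, Kb4.
In check but a legal move exists → not checkmate.

no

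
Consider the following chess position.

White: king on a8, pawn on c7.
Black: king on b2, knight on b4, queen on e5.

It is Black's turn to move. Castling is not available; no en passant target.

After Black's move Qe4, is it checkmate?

no

After Qe4: white king on a8; in check: yes, from the black queen on e4.
White has 2 legal replies: Kb8, Ka7.
In check but a legal move exists → not checkmate.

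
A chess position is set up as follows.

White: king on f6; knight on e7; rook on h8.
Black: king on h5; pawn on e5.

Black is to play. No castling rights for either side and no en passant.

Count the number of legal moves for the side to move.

Black to move; king on h5.
In check: yes, from the white rook on h8.
Legal moves: Kg4.
Count: 1.

1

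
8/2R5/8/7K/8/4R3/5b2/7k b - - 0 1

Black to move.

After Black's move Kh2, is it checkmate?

After Kh2: white king on h5; in check: no.
White is not in check, so this cannot be checkmate.

no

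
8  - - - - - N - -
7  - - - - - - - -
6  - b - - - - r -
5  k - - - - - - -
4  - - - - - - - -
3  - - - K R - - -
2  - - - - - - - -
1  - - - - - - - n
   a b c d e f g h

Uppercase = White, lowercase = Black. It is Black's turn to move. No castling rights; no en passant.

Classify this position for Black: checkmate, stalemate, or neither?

neither

Black to move; black king on a5.
In check: no.
Legal moves for Black include: Rg8, Rg7, Rh6, Rf6, Re6, Rd6+, Rc6, Rg5, Rg4, Rg3, Rg2, Rg1, Bd8, Bc7, Ba7, Bc5, Bd4, Bxe3, ... (list truncated; more exist).
Black has legal moves and is not in check → neither.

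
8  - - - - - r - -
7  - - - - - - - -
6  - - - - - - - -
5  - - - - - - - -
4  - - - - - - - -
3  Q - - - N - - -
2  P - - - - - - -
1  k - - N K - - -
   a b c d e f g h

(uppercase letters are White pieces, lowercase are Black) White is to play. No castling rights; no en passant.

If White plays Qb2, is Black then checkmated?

After Qb2: black king on a1; in check: yes, from the white queen on b2.
King squares — b1: attacked by Qb2; a2: attacked by Qb2; b2: attacked by Nd1.
Black has no legal moves → checkmate.

yes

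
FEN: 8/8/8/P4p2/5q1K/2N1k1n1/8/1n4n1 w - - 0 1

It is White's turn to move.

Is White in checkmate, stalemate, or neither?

White to move; white king on h4.
In check: yes, from the black queen on f4.
King squares — g3: attacked by Qf4; h3: attacked by Ng1; g4: attacked by Qf4; g5: attacked by Qf4; h5: attacked by Ng3.
Legal moves for White: none.
In check with no legal moves → checkmate.

checkmate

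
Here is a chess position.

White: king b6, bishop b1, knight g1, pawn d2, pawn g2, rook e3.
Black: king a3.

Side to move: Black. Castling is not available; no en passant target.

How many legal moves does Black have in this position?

Black to move; king on a3.
In check: yes, from the white rook on e3.
Legal moves: Kb4, Ka4, Kb2.
Count: 3.

3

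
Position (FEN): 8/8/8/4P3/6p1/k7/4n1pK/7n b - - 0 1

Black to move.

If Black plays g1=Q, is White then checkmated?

After g1=Q: white king on h2; in check: yes, from the black queen on g1.
King squares — g1: attacked by Ne2; h1: attacked by Qg1; g2: attacked by Qg1; g3: attacked by Qg1; h3: attacked by Pg4.
White has no legal moves → checkmate.

yes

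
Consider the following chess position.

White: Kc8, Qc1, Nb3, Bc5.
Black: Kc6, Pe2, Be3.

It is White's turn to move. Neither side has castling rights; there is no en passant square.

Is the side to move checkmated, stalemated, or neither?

neither

White to move; white king on c8.
In check: no.
Legal moves for White include: Kd8, Kb8, Bf8+, Be7+, Ba7+, Bd6+, Bb6+, Bd4+, Bb4+, Bxe3+, Ba3+, Na5+, Nd4+, Nd2, Na1, Qc4, Qxe3, Qc3, ... (list truncated; more exist).
White has legal moves and is not in check → neither.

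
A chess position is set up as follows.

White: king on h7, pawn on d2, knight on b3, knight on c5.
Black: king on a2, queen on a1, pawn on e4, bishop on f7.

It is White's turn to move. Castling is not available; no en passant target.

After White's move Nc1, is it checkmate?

no

After Nc1: black king on a2; in check: yes, from the white knight on c1.
Black has 4 legal replies: Ka3, Kb2, Kb1, Qxc1.
In check but a legal move exists → not checkmate.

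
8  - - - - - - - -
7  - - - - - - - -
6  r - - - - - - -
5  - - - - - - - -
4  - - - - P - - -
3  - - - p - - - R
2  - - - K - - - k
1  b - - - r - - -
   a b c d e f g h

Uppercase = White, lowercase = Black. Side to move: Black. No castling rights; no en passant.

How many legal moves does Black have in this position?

Black to move; king on h2.
In check: yes, from the white rook on h3.
Legal moves: Kxh3, Kg2, Kg1.
Count: 3.

3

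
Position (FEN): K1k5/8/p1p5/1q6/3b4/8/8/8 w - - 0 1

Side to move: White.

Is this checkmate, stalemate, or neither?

White to move; white king on a8.
In check: no.
King squares — a7: attacked by Bd4; b7: attacked by Qb5; b8: attacked by Qb5.
Legal moves for White: none.
Not in check and no legal moves → stalemate.

stalemate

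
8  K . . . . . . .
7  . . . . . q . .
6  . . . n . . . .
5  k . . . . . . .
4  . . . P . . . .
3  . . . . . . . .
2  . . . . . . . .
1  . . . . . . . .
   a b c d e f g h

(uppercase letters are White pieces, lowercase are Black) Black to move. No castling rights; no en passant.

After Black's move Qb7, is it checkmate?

yes

After Qb7: white king on a8; in check: yes, from the black queen on b7.
King squares — a7: attacked by Qb7; b7: attacked by Nd6; b8: attacked by Qb7.
White has no legal moves → checkmate.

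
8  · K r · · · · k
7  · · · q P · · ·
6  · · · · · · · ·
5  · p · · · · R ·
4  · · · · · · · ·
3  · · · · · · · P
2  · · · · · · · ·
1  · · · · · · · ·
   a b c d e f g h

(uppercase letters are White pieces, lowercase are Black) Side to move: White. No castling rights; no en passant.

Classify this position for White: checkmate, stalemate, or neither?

checkmate

White to move; white king on b8.
In check: yes, from the black rook on c8.
King squares — a7: attacked by Qd7; b7: attacked by Qd7; c7: attacked by Qd7; a8: attacked by Rc8; c8: attacked by Qd7.
Legal moves for White: none.
In check with no legal moves → checkmate.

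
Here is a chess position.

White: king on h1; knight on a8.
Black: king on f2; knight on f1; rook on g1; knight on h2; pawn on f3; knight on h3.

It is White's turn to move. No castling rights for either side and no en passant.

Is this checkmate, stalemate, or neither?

checkmate

White to move; white king on h1.
In check: yes, from the black rook on g1.
King squares — g1: attacked by Kf2; g2: attacked by Rg1; h2: attacked by Nf1.
Legal moves for White: none.
In check with no legal moves → checkmate.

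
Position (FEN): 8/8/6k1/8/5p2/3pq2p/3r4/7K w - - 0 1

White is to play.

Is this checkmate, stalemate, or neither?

White to move; white king on h1.
In check: no.
King squares — g1: attacked by Qe3; g2: attacked by Rd2; h2: attacked by Rd2.
Legal moves for White: none.
Not in check and no legal moves → stalemate.

stalemate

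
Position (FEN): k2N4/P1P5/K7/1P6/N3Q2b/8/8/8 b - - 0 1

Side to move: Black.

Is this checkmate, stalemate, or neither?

Black to move; black king on a8.
In check: yes, from the white queen on e4.
King squares — a7: attacked by Ka6; b7: attacked by Qe4; b8: attacked by Pa7.
Legal moves for Black: none.
In check with no legal moves → checkmate.

checkmate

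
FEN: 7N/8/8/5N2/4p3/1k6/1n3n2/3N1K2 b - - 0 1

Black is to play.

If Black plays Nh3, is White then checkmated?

After Nh3: white king on f1; in check: no.
White is not in check, so this cannot be checkmate.

no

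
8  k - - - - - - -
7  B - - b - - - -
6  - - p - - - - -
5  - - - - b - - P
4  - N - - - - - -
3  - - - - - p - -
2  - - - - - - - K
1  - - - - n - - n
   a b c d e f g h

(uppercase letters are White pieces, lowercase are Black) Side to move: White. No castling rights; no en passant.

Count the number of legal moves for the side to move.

2

White to move; king on h2.
In check: yes, from the black bishop on e5.
Legal moves: Kxh1, Kg1.
Count: 2.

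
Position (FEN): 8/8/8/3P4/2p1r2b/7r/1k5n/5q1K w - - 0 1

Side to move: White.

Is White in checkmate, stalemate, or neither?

checkmate

White to move; white king on h1.
In check: yes, from the black queen on f1.
King squares — g1: attacked by Qf1; g2: attacked by Qf1; h2: attacked by Rh3.
Legal moves for White: none.
In check with no legal moves → checkmate.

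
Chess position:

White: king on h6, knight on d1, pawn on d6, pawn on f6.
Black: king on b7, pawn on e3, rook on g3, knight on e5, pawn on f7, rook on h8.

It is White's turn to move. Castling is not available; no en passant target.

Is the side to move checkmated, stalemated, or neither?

checkmate

White to move; white king on h6.
In check: yes, from the black rook on h8.
King squares — g5: attacked by Rg3; h5: attacked by Rh8; g6: attacked by Rg3; g7: attacked by Rg3; h7: attacked by Rh8.
Legal moves for White: none.
In check with no legal moves → checkmate.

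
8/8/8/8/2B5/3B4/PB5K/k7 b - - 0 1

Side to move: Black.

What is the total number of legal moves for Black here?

1

Black to move; king on a1.
In check: yes, from the white bishop on b2.
Legal moves: Kxb2.
Count: 1.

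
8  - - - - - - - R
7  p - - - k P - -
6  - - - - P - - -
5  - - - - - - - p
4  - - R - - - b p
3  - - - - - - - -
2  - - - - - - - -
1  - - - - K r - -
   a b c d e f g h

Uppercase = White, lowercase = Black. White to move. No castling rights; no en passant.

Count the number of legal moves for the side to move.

White to move; king on e1.
In check: yes, from the black rook on f1.
Legal moves: Kd2, Kxf1.
Count: 2.

2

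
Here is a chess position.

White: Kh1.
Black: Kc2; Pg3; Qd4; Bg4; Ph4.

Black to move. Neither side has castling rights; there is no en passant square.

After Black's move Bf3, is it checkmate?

After Bf3: white king on h1; in check: yes, from the black bishop on f3.
King squares — g1: attacked by Qd4; g2: attacked by Bf3; h2: attacked by Pg3.
White has no legal moves → checkmate.

yes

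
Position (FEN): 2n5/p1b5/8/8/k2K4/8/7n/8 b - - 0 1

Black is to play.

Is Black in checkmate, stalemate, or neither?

Black to move; black king on a4.
In check: no.
Legal moves for Black include: Ne7, Nd6, Nb6, Bd8, Bb8, Bd6, Bb6+, Be5+, Ba5, Bf4, Bg3, Kb5, Ka5, Kb4, Kb3, Ka3, Ng4, Nf3+, ... (list truncated; more exist).
Black has legal moves and is not in check → neither.

neither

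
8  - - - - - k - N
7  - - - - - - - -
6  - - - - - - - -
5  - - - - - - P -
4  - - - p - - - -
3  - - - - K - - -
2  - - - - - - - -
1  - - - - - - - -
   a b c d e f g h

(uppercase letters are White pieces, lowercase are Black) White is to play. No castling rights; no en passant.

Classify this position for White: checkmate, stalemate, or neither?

White to move; white king on e3.
In check: yes, from the black pawn on d4.
Legal moves for White: Kf4, Ke4, Kxd4, Kf3, Kd3, Kf2, Ke2, Kd2.
White is in check but has 8 legal moves → neither.

neither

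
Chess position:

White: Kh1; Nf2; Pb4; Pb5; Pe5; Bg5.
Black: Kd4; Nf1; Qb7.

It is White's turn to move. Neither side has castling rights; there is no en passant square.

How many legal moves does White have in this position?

White to move; king on h1.
In check: yes, from the black queen on b7.
Legal moves: Kg1, Ne4.
Count: 2.

2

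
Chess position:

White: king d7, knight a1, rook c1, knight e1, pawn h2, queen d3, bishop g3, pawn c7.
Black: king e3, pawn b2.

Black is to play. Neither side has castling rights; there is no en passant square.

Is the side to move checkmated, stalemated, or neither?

Black to move; black king on e3.
In check: yes, from the white queen on d3.
King squares — d2: attacked by Qd3; e2: attacked by Qd3; f2: attacked by Bg3; d3: attacked by Ne1; f3: attacked by Ne1; d4: attacked by Qd3; e4: attacked by Qd3; f4: attacked by Bg3.
Legal moves for Black: none.
In check with no legal moves → checkmate.

checkmate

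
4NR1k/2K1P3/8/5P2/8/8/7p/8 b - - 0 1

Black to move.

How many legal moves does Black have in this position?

1

Black to move; king on h8.
In check: yes, from the white rook on f8.
Legal moves: Kh7.
Count: 1.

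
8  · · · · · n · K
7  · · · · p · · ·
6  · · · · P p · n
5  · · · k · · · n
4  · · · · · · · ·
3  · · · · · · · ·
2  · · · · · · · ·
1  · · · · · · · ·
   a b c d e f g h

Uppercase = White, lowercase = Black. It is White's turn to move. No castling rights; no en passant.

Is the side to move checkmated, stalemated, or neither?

White to move; white king on h8.
In check: no.
King squares — g7: attacked by Nh5; h7: attacked by Nf8; g8: attacked by Nh6.
Legal moves for White: none.
Not in check and no legal moves → stalemate.

stalemate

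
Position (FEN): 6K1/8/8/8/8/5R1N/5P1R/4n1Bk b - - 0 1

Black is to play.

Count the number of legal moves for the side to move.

Black to move; king on h1.
In check: yes, from the white rook on h2.
Legal moves: none.
Count: 0.

0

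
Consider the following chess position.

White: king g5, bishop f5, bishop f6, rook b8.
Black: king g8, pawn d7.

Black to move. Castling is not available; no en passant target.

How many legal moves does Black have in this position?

Black to move; king on g8.
In check: yes, from the white rook on b8.
Legal moves: Kf7.
Count: 1.

1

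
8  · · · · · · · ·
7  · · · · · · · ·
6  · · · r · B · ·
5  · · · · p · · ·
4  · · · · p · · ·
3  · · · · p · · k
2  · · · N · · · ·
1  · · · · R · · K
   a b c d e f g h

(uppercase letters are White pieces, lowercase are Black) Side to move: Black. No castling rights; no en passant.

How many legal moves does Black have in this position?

Black to move; king on h3.
In check: no.
Legal moves: Rd8, Rd7, Rxf6, Re6, Rc6, Rb6, Ra6, Rd5, Rd4, Rd3, Rxd2, Kg4, Kg3, exd2, e2.
Count: 15.

15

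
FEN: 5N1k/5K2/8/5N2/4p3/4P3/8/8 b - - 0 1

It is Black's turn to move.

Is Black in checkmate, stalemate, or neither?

Black to move; black king on h8.
In check: no.
King squares — g7: attacked by Nf5; h7: attacked by Nf8; g8: attacked by Kf7.
Legal moves for Black: none.
Not in check and no legal moves → stalemate.

stalemate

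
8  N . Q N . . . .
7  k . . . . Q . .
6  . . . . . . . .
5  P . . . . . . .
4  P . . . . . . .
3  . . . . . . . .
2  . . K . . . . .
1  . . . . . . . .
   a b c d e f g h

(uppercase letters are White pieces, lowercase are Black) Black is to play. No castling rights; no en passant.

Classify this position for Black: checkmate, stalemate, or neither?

Black to move; black king on a7.
In check: yes, from the white queen on f7.
King squares — a6: attacked by Qc8; b6: attacked by Pa5; b7: attacked by Qf7; a8: attacked by Qc8; b8: attacked by Qc8.
Legal moves for Black: none.
In check with no legal moves → checkmate.

checkmate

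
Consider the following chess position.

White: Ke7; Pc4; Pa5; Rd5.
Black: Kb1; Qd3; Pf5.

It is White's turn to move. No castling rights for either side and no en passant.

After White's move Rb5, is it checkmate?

no

After Rb5: black king on b1; in check: yes, from the white rook on b5.
Black has 5 legal replies: Kc2, Ka2, Kc1, Ka1, Qb3.
In check but a legal move exists → not checkmate.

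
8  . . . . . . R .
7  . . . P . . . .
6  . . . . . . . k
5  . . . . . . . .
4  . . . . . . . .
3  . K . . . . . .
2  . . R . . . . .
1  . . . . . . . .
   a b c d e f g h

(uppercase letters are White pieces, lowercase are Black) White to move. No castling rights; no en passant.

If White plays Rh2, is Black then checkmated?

yes

After Rh2: black king on h6; in check: yes, from the white rook on h2.
King squares — g5: attacked by Rg8; h5: attacked by Rh2; g6: attacked by Rg8; g7: attacked by Rg8; h7: attacked by Rh2.
Black has no legal moves → checkmate.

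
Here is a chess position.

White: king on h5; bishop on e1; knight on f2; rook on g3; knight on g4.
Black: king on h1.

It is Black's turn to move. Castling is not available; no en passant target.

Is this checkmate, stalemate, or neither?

Black to move; black king on h1.
In check: yes, from the white knight on f2.
King squares — g1: attacked by Rg3; g2: attacked by Rg3; h2: attacked by Ng4.
Legal moves for Black: none.
In check with no legal moves → checkmate.

checkmate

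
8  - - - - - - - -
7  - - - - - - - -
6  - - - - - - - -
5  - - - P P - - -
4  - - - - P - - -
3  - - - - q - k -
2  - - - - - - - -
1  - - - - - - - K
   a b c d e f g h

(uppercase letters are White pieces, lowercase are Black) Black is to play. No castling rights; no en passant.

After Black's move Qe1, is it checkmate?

After Qe1: white king on h1; in check: yes, from the black queen on e1.
King squares — g1: attacked by Qe1; g2: attacked by Kg3; h2: attacked by Kg3.
White has no legal moves → checkmate.

yes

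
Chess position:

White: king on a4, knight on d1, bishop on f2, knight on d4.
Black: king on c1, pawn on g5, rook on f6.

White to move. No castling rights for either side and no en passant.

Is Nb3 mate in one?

After Nb3: black king on c1; in check: yes, from the white knight on b3.
Black has 3 legal replies: Kc2, Kxd1, Kb1.
In check but a legal move exists → not checkmate.

no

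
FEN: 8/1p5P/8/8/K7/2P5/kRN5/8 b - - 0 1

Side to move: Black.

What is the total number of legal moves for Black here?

1

Black to move; king on a2.
In check: yes, from the white rook on b2.
Legal moves: Kxb2.
Count: 1.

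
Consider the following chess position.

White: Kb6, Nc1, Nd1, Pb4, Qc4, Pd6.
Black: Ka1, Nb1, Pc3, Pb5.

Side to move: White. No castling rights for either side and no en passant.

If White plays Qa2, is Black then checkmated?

After Qa2: black king on a1; in check: yes, from the white queen on a2.
King squares — b1: own knight; a2: attacked by Nc1; b2: attacked by Nd1.
Black has no legal moves → checkmate.

yes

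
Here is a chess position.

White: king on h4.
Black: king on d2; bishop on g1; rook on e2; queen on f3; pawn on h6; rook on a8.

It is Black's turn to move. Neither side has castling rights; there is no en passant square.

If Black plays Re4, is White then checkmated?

After Re4: white king on h4; in check: yes, from the black rook on e4.
King squares — g3: attacked by Qf3; h3: attacked by Qf3; g4: attacked by Qf3; g5: attacked by Ph6; h5: attacked by Qf3.
White has no legal moves → checkmate.

yes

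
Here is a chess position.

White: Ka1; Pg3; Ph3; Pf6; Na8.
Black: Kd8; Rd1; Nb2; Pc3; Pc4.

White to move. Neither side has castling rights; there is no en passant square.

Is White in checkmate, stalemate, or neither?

White to move; white king on a1.
In check: yes, from the black rook on d1.
Legal moves for White: Ka2.
White is in check but has 1 legal move → neither.

neither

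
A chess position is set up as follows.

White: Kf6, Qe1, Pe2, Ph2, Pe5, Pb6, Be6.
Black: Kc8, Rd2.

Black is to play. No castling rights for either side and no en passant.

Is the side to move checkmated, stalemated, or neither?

Black to move; black king on c8.
In check: yes, from the white bishop on e6.
King squares — b7: available; c7: attacked by Pb6; d7: attacked by Be6; b8: available; d8: available.
Legal moves for Black: Kd8, Kb8, Kb7, Rd7.
Black is in check but has 4 legal moves → neither.

neither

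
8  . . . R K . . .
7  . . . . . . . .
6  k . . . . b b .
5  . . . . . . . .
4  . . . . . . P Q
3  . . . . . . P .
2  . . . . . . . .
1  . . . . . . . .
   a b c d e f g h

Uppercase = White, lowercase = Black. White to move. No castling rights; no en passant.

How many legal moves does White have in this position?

2

White to move; king on e8.
In check: yes, from the black bishop on g6.
Legal moves: Kf8, Kd7.
Count: 2.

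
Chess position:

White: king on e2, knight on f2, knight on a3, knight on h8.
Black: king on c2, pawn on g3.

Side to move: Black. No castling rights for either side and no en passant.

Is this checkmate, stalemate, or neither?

neither

Black to move; black king on c2.
In check: yes, from the white knight on a3.
Legal moves for Black: Kc3, Kb3, Kb2, Kc1.
Black is in check but has 4 legal moves → neither.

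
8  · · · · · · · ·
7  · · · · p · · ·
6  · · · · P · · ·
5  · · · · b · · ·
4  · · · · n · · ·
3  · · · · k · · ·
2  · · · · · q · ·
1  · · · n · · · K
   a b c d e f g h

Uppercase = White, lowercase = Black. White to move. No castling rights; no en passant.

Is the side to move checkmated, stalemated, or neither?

White to move; white king on h1.
In check: no.
King squares — g1: attacked by Qf2; g2: attacked by Qf2; h2: attacked by Qf2.
Legal moves for White: none.
Not in check and no legal moves → stalemate.

stalemate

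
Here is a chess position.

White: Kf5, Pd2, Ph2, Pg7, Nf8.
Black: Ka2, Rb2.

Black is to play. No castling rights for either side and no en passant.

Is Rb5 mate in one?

no

After Rb5: white king on f5; in check: yes, from the black rook on b5.
White has 6 legal replies: Kg6, Kf6, Ke6, Kg4, Kf4, Ke4.
In check but a legal move exists → not checkmate.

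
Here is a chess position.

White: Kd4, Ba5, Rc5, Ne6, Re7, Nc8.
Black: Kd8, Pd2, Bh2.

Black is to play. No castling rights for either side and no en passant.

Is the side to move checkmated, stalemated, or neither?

checkmate

Black to move; black king on d8.
In check: yes, from the white bishop on a5 and the white knight on e6.
King squares — c7: attacked by Ba5; d7: attacked by Re7; e7: attacked by Nc8; c8: attacked by Rc5; e8: attacked by Re7.
Legal moves for Black: none.
In check with no legal moves → checkmate.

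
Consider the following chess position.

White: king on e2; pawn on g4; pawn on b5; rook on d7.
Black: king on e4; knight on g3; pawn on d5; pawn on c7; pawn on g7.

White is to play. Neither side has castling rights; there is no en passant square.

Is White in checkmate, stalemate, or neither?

neither

White to move; white king on e2.
In check: yes, from the black knight on g3.
Legal moves for White: Kf2, Kd2, Ke1, Kd1.
White is in check but has 4 legal moves → neither.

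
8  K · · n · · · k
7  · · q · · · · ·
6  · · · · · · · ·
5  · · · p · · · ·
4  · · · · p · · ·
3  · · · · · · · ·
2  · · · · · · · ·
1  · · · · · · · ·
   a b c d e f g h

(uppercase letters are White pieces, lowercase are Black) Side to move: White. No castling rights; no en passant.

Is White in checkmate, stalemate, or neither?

White to move; white king on a8.
In check: no.
King squares — a7: attacked by Qc7; b7: attacked by Qc7; b8: attacked by Qc7.
Legal moves for White: none.
Not in check and no legal moves → stalemate.

stalemate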